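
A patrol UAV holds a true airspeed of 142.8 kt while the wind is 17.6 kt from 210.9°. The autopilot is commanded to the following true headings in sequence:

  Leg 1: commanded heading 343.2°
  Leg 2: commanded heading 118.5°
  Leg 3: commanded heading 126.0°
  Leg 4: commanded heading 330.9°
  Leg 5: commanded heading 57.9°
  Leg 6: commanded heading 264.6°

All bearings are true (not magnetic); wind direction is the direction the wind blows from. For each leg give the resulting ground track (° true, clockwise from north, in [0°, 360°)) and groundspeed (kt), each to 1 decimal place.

Leg 1: track=348.0°, groundspeed=155.2 kt
Leg 2: track=111.5°, groundspeed=144.6 kt
Leg 3: track=118.9°, groundspeed=142.3 kt
Leg 4: track=336.6°, groundspeed=152.4 kt
Leg 5: track=55.0°, groundspeed=158.7 kt
Leg 6: track=270.7°, groundspeed=133.1 kt

Leg 1: heading 343.2°; drift +4.8° → track 348.0°, groundspeed 155.2 kt
Leg 2: heading 118.5°; drift -7.0° → track 111.5°, groundspeed 144.6 kt
Leg 3: heading 126.0°; drift -7.1° → track 118.9°, groundspeed 142.3 kt
Leg 4: heading 330.9°; drift +5.7° → track 336.6°, groundspeed 152.4 kt
Leg 5: heading 57.9°; drift -2.9° → track 55.0°, groundspeed 158.7 kt
Leg 6: heading 264.6°; drift +6.1° → track 270.7°, groundspeed 133.1 kt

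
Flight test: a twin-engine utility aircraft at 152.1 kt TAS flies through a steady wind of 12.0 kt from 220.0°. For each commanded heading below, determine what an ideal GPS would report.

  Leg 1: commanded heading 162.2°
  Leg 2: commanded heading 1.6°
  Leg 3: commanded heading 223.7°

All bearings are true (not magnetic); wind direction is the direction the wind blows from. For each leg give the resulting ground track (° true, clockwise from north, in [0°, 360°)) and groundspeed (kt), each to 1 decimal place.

Leg 1: track=158.2°, groundspeed=146.1 kt
Leg 2: track=4.2°, groundspeed=161.7 kt
Leg 3: track=224.0°, groundspeed=140.1 kt

Leg 1: heading 162.2°; drift -4.0° → track 158.2°, groundspeed 146.1 kt
Leg 2: heading 1.6°; drift +2.6° → track 4.2°, groundspeed 161.7 kt
Leg 3: heading 223.7°; drift +0.3° → track 224.0°, groundspeed 140.1 kt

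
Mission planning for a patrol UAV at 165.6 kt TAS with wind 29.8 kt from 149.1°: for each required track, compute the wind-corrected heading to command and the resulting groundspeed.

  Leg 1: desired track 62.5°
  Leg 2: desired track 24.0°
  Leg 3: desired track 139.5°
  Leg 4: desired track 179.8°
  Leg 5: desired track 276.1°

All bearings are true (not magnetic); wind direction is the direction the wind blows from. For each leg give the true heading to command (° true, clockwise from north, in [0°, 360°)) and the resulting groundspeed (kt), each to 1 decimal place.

Leg 1: heading=72.8°, groundspeed=161.1 kt
Leg 2: heading=32.5°, groundspeed=180.9 kt
Leg 3: heading=141.2°, groundspeed=136.1 kt
Leg 4: heading=174.5°, groundspeed=139.3 kt
Leg 5: heading=267.8°, groundspeed=181.8 kt

Leg 1: desired track 62.5°; wind correction +10.3° → command heading 72.8°, groundspeed 161.1 kt
Leg 2: desired track 24.0°; wind correction +8.5° → command heading 32.5°, groundspeed 180.9 kt
Leg 3: desired track 139.5°; wind correction +1.7° → command heading 141.2°, groundspeed 136.1 kt
Leg 4: desired track 179.8°; wind correction -5.3° → command heading 174.5°, groundspeed 139.3 kt
Leg 5: desired track 276.1°; wind correction -8.3° → command heading 267.8°, groundspeed 181.8 kt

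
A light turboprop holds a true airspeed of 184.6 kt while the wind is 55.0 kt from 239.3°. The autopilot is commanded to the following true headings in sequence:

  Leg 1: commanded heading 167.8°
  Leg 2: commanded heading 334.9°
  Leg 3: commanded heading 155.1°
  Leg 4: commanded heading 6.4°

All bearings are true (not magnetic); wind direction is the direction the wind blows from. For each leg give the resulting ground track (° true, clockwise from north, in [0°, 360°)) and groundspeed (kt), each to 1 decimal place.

Leg 1: heading 167.8°; drift -17.3° → track 150.5°, groundspeed 175.1 kt
Leg 2: heading 334.9°; drift +16.1° → track 351.0°, groundspeed 197.7 kt
Leg 3: heading 155.1°; drift -17.0° → track 138.1°, groundspeed 187.2 kt
Leg 4: heading 6.4°; drift +11.4° → track 17.8°, groundspeed 222.2 kt

Leg 1: track=150.5°, groundspeed=175.1 kt
Leg 2: track=351.0°, groundspeed=197.7 kt
Leg 3: track=138.1°, groundspeed=187.2 kt
Leg 4: track=17.8°, groundspeed=222.2 kt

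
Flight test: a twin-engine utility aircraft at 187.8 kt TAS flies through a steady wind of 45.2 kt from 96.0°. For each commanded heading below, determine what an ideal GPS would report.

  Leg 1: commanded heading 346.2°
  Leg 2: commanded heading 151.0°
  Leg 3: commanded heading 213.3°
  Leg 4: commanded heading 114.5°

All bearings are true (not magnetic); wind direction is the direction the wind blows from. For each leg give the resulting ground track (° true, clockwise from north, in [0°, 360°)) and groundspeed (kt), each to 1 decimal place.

Leg 1: track=334.4°, groundspeed=207.5 kt
Leg 2: track=163.9°, groundspeed=166.1 kt
Leg 3: track=224.2°, groundspeed=212.4 kt
Leg 4: track=120.2°, groundspeed=145.6 kt

Leg 1: heading 346.2°; drift -11.8° → track 334.4°, groundspeed 207.5 kt
Leg 2: heading 151.0°; drift +12.9° → track 163.9°, groundspeed 166.1 kt
Leg 3: heading 213.3°; drift +10.9° → track 224.2°, groundspeed 212.4 kt
Leg 4: heading 114.5°; drift +5.7° → track 120.2°, groundspeed 145.6 kt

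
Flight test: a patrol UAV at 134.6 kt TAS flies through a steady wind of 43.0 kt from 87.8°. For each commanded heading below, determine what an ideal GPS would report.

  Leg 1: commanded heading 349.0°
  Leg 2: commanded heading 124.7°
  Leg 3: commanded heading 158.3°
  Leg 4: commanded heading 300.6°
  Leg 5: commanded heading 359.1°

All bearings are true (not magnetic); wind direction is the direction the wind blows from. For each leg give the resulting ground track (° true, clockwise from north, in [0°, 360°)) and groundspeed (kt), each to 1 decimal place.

Leg 1: heading 349.0°; drift -16.8° → track 332.2°, groundspeed 147.4 kt
Leg 2: heading 124.7°; drift +14.4° → track 139.1°, groundspeed 103.5 kt
Leg 3: heading 158.3°; drift +18.6° → track 176.9°, groundspeed 126.9 kt
Leg 4: heading 300.6°; drift -7.8° → track 292.8°, groundspeed 172.3 kt
Leg 5: heading 359.1°; drift -17.8° → track 341.3°, groundspeed 140.4 kt

Leg 1: track=332.2°, groundspeed=147.4 kt
Leg 2: track=139.1°, groundspeed=103.5 kt
Leg 3: track=176.9°, groundspeed=126.9 kt
Leg 4: track=292.8°, groundspeed=172.3 kt
Leg 5: track=341.3°, groundspeed=140.4 kt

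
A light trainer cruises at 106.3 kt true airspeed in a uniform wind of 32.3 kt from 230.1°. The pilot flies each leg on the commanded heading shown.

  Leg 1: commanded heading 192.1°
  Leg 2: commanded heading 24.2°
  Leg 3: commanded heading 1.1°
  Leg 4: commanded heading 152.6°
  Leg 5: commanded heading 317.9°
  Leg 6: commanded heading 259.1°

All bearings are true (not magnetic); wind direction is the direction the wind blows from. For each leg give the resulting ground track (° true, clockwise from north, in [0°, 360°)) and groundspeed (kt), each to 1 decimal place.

Leg 1: track=178.3°, groundspeed=83.3 kt
Leg 2: track=30.2°, groundspeed=136.1 kt
Leg 3: track=11.9°, groundspeed=129.8 kt
Leg 4: track=135.0°, groundspeed=104.2 kt
Leg 5: track=335.0°, groundspeed=109.9 kt
Leg 6: track=270.4°, groundspeed=79.6 kt

Leg 1: heading 192.1°; drift -13.8° → track 178.3°, groundspeed 83.3 kt
Leg 2: heading 24.2°; drift +6.0° → track 30.2°, groundspeed 136.1 kt
Leg 3: heading 1.1°; drift +10.8° → track 11.9°, groundspeed 129.8 kt
Leg 4: heading 152.6°; drift -17.6° → track 135.0°, groundspeed 104.2 kt
Leg 5: heading 317.9°; drift +17.1° → track 335.0°, groundspeed 109.9 kt
Leg 6: heading 259.1°; drift +11.3° → track 270.4°, groundspeed 79.6 kt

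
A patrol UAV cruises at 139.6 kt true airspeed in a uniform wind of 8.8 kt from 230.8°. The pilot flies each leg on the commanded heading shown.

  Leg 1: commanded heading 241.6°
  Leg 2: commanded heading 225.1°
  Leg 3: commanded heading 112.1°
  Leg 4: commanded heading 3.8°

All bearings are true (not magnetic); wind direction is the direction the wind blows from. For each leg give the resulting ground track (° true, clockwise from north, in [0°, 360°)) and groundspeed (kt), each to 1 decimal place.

Leg 1: heading 241.6°; drift +0.7° → track 242.3°, groundspeed 131.0 kt
Leg 2: heading 225.1°; drift -0.4° → track 224.7°, groundspeed 130.8 kt
Leg 3: heading 112.1°; drift -3.1° → track 109.0°, groundspeed 144.0 kt
Leg 4: heading 3.8°; drift +2.5° → track 6.3°, groundspeed 145.7 kt

Leg 1: track=242.3°, groundspeed=131.0 kt
Leg 2: track=224.7°, groundspeed=130.8 kt
Leg 3: track=109.0°, groundspeed=144.0 kt
Leg 4: track=6.3°, groundspeed=145.7 kt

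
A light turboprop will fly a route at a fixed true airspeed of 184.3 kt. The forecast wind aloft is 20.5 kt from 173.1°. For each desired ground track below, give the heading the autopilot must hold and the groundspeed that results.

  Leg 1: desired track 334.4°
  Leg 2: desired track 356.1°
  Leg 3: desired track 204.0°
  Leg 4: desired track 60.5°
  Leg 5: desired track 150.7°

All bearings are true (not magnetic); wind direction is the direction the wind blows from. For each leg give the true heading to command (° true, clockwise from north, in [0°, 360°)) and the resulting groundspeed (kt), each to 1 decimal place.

Leg 1: heading=332.4°, groundspeed=203.6 kt
Leg 2: heading=356.4°, groundspeed=204.8 kt
Leg 3: heading=200.7°, groundspeed=166.4 kt
Leg 4: heading=66.4°, groundspeed=191.2 kt
Leg 5: heading=153.1°, groundspeed=165.2 kt

Leg 1: desired track 334.4°; wind correction -2.0° → command heading 332.4°, groundspeed 203.6 kt
Leg 2: desired track 356.1°; wind correction +0.3° → command heading 356.4°, groundspeed 204.8 kt
Leg 3: desired track 204.0°; wind correction -3.3° → command heading 200.7°, groundspeed 166.4 kt
Leg 4: desired track 60.5°; wind correction +5.9° → command heading 66.4°, groundspeed 191.2 kt
Leg 5: desired track 150.7°; wind correction +2.4° → command heading 153.1°, groundspeed 165.2 kt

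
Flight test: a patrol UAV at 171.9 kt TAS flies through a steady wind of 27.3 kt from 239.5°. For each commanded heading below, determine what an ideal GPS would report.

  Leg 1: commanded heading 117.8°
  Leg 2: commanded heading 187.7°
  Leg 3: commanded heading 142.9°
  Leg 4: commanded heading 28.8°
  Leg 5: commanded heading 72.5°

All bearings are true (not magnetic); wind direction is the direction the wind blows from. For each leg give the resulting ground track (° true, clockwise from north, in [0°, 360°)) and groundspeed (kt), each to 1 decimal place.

Leg 1: heading 117.8°; drift -7.1° → track 110.7°, groundspeed 187.7 kt
Leg 2: heading 187.7°; drift -7.9° → track 179.8°, groundspeed 156.5 kt
Leg 3: heading 142.9°; drift -8.8° → track 134.1°, groundspeed 177.1 kt
Leg 4: heading 28.8°; drift +4.1° → track 32.9°, groundspeed 195.9 kt
Leg 5: heading 72.5°; drift -1.8° → track 70.7°, groundspeed 198.6 kt

Leg 1: track=110.7°, groundspeed=187.7 kt
Leg 2: track=179.8°, groundspeed=156.5 kt
Leg 3: track=134.1°, groundspeed=177.1 kt
Leg 4: track=32.9°, groundspeed=195.9 kt
Leg 5: track=70.7°, groundspeed=198.6 kt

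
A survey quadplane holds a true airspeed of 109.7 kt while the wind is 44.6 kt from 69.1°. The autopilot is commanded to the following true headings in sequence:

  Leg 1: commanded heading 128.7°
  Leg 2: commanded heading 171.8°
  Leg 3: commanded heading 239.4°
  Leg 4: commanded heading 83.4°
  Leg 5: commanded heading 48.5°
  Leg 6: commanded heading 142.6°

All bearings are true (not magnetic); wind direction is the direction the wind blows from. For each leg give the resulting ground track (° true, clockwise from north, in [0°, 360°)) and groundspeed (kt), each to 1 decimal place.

Leg 1: heading 128.7°; drift +23.8° → track 152.5°, groundspeed 95.2 kt
Leg 2: heading 171.8°; drift +20.0° → track 191.8°, groundspeed 127.2 kt
Leg 3: heading 239.4°; drift +2.8° → track 242.2°, groundspeed 153.8 kt
Leg 4: heading 83.4°; drift +9.4° → track 92.8°, groundspeed 67.4 kt
Leg 5: heading 48.5°; drift -13.0° → track 35.5°, groundspeed 69.7 kt
Leg 6: heading 142.6°; drift +23.8° → track 166.4°, groundspeed 106.0 kt

Leg 1: track=152.5°, groundspeed=95.2 kt
Leg 2: track=191.8°, groundspeed=127.2 kt
Leg 3: track=242.2°, groundspeed=153.8 kt
Leg 4: track=92.8°, groundspeed=67.4 kt
Leg 5: track=35.5°, groundspeed=69.7 kt
Leg 6: track=166.4°, groundspeed=106.0 kt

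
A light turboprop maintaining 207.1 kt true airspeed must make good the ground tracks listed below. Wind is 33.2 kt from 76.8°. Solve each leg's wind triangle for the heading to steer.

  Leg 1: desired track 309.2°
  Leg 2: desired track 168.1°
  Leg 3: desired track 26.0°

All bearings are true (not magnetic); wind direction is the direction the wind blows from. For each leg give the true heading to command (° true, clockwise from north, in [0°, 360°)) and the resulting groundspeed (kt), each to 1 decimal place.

Leg 1: heading=316.5°, groundspeed=225.7 kt
Leg 2: heading=158.9°, groundspeed=205.2 kt
Leg 3: heading=33.1°, groundspeed=184.5 kt

Leg 1: desired track 309.2°; wind correction +7.3° → command heading 316.5°, groundspeed 225.7 kt
Leg 2: desired track 168.1°; wind correction -9.2° → command heading 158.9°, groundspeed 205.2 kt
Leg 3: desired track 26.0°; wind correction +7.1° → command heading 33.1°, groundspeed 184.5 kt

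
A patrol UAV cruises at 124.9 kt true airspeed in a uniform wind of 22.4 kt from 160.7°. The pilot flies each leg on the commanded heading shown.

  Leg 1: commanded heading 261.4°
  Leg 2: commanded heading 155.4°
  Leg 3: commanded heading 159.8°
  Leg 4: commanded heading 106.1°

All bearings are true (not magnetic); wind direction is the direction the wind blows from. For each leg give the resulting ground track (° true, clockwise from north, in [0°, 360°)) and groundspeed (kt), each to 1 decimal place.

Leg 1: track=271.1°, groundspeed=130.9 kt
Leg 2: track=154.2°, groundspeed=102.6 kt
Leg 3: track=159.6°, groundspeed=102.5 kt
Leg 4: track=96.8°, groundspeed=113.4 kt

Leg 1: heading 261.4°; drift +9.7° → track 271.1°, groundspeed 130.9 kt
Leg 2: heading 155.4°; drift -1.2° → track 154.2°, groundspeed 102.6 kt
Leg 3: heading 159.8°; drift -0.2° → track 159.6°, groundspeed 102.5 kt
Leg 4: heading 106.1°; drift -9.3° → track 96.8°, groundspeed 113.4 kt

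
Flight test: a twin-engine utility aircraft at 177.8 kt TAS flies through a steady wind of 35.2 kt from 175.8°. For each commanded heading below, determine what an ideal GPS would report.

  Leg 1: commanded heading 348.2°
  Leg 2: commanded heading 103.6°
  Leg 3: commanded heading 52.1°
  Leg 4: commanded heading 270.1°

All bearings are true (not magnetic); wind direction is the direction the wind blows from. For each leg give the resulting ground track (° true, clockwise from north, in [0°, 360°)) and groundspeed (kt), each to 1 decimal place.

Leg 1: heading 348.2°; drift +1.3° → track 349.5°, groundspeed 212.7 kt
Leg 2: heading 103.6°; drift -11.3° → track 92.3°, groundspeed 170.4 kt
Leg 3: heading 52.1°; drift -8.4° → track 43.7°, groundspeed 199.5 kt
Leg 4: heading 270.1°; drift +11.0° → track 281.1°, groundspeed 183.8 kt

Leg 1: track=349.5°, groundspeed=212.7 kt
Leg 2: track=92.3°, groundspeed=170.4 kt
Leg 3: track=43.7°, groundspeed=199.5 kt
Leg 4: track=281.1°, groundspeed=183.8 kt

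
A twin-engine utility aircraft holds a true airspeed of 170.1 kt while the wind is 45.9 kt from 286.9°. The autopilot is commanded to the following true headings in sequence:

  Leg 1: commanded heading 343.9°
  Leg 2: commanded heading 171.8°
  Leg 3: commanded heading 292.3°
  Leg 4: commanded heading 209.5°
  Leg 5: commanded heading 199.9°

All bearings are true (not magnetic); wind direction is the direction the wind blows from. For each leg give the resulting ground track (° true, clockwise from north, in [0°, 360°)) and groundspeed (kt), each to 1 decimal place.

Leg 1: heading 343.9°; drift +14.9° → track 358.8°, groundspeed 150.1 kt
Leg 2: heading 171.8°; drift -12.4° → track 159.4°, groundspeed 194.1 kt
Leg 3: heading 292.3°; drift +2.0° → track 294.3°, groundspeed 124.5 kt
Leg 4: heading 209.5°; drift -15.6° → track 193.9°, groundspeed 166.2 kt
Leg 5: heading 199.9°; drift -15.3° → track 184.6°, groundspeed 173.8 kt

Leg 1: track=358.8°, groundspeed=150.1 kt
Leg 2: track=159.4°, groundspeed=194.1 kt
Leg 3: track=294.3°, groundspeed=124.5 kt
Leg 4: track=193.9°, groundspeed=166.2 kt
Leg 5: track=184.6°, groundspeed=173.8 kt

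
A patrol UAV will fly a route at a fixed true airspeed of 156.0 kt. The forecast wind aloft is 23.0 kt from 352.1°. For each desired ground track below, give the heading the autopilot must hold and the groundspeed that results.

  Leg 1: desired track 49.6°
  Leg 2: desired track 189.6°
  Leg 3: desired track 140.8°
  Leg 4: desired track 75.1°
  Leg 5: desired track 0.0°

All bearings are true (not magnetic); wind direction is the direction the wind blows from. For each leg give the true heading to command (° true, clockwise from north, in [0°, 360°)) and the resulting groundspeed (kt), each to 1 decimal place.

Leg 1: heading=42.5°, groundspeed=142.4 kt
Leg 2: heading=192.1°, groundspeed=177.8 kt
Leg 3: heading=136.4°, groundspeed=175.2 kt
Leg 4: heading=66.7°, groundspeed=151.5 kt
Leg 5: heading=358.8°, groundspeed=133.2 kt

Leg 1: desired track 49.6°; wind correction -7.1° → command heading 42.5°, groundspeed 142.4 kt
Leg 2: desired track 189.6°; wind correction +2.5° → command heading 192.1°, groundspeed 177.8 kt
Leg 3: desired track 140.8°; wind correction -4.4° → command heading 136.4°, groundspeed 175.2 kt
Leg 4: desired track 75.1°; wind correction -8.4° → command heading 66.7°, groundspeed 151.5 kt
Leg 5: desired track 0.0°; wind correction -1.2° → command heading 358.8°, groundspeed 133.2 kt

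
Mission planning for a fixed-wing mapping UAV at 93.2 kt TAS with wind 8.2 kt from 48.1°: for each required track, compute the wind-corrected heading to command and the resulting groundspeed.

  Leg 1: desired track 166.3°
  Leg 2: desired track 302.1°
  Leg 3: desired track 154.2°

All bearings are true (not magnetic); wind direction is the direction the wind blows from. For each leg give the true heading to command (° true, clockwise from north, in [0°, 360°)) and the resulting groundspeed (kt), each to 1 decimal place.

Leg 1: desired track 166.3°; wind correction -4.4° → command heading 161.9°, groundspeed 96.8 kt
Leg 2: desired track 302.1°; wind correction +4.9° → command heading 307.0°, groundspeed 95.1 kt
Leg 3: desired track 154.2°; wind correction -4.8° → command heading 149.4°, groundspeed 95.1 kt

Leg 1: heading=161.9°, groundspeed=96.8 kt
Leg 2: heading=307.0°, groundspeed=95.1 kt
Leg 3: heading=149.4°, groundspeed=95.1 kt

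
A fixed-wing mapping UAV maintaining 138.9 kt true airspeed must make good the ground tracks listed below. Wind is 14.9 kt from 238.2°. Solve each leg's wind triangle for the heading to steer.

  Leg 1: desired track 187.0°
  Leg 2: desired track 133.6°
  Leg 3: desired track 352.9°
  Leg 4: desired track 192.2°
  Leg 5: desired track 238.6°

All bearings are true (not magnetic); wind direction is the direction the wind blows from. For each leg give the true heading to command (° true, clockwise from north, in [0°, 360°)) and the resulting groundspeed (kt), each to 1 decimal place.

Leg 1: heading=191.8°, groundspeed=129.1 kt
Leg 2: heading=139.6°, groundspeed=141.9 kt
Leg 3: heading=347.3°, groundspeed=144.5 kt
Leg 4: heading=196.6°, groundspeed=128.1 kt
Leg 5: heading=238.6°, groundspeed=124.0 kt

Leg 1: desired track 187.0°; wind correction +4.8° → command heading 191.8°, groundspeed 129.1 kt
Leg 2: desired track 133.6°; wind correction +6.0° → command heading 139.6°, groundspeed 141.9 kt
Leg 3: desired track 352.9°; wind correction -5.6° → command heading 347.3°, groundspeed 144.5 kt
Leg 4: desired track 192.2°; wind correction +4.4° → command heading 196.6°, groundspeed 128.1 kt
Leg 5: desired track 238.6°; wind correction +0.0° → command heading 238.6°, groundspeed 124.0 kt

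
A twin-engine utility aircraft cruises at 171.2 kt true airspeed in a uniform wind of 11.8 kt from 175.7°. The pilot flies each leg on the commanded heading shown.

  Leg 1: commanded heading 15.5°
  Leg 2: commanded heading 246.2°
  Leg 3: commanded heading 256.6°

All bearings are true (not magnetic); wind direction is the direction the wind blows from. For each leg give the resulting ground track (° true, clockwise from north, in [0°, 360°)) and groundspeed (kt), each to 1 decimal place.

Leg 1: heading 15.5°; drift -1.3° → track 14.2°, groundspeed 182.3 kt
Leg 2: heading 246.2°; drift +3.8° → track 250.0°, groundspeed 167.6 kt
Leg 3: heading 256.6°; drift +3.9° → track 260.5°, groundspeed 169.7 kt

Leg 1: track=14.2°, groundspeed=182.3 kt
Leg 2: track=250.0°, groundspeed=167.6 kt
Leg 3: track=260.5°, groundspeed=169.7 kt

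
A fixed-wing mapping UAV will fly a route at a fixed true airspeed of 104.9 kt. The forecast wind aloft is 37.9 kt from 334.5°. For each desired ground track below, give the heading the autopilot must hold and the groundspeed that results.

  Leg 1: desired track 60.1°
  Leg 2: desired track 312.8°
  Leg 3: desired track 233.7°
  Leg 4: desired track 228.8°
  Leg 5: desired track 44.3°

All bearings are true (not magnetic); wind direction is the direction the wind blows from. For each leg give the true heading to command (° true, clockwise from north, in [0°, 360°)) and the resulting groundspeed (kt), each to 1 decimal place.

Leg 1: heading=39.0°, groundspeed=94.9 kt
Leg 2: heading=320.5°, groundspeed=68.7 kt
Leg 3: heading=254.5°, groundspeed=105.2 kt
Leg 4: heading=249.2°, groundspeed=108.6 kt
Leg 5: heading=24.5°, groundspeed=85.6 kt

Leg 1: desired track 60.1°; wind correction -21.1° → command heading 39.0°, groundspeed 94.9 kt
Leg 2: desired track 312.8°; wind correction +7.7° → command heading 320.5°, groundspeed 68.7 kt
Leg 3: desired track 233.7°; wind correction +20.8° → command heading 254.5°, groundspeed 105.2 kt
Leg 4: desired track 228.8°; wind correction +20.4° → command heading 249.2°, groundspeed 108.6 kt
Leg 5: desired track 44.3°; wind correction -19.8° → command heading 24.5°, groundspeed 85.6 kt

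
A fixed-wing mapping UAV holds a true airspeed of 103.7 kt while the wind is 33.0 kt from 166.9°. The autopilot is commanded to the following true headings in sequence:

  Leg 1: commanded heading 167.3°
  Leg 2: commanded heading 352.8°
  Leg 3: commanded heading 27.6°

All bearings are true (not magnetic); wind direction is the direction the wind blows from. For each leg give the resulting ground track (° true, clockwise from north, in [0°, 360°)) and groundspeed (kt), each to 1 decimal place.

Leg 1: heading 167.3°; drift +0.2° → track 167.5°, groundspeed 70.7 kt
Leg 2: heading 352.8°; drift -1.4° → track 351.4°, groundspeed 136.6 kt
Leg 3: heading 27.6°; drift -9.5° → track 18.1°, groundspeed 130.5 kt

Leg 1: track=167.5°, groundspeed=70.7 kt
Leg 2: track=351.4°, groundspeed=136.6 kt
Leg 3: track=18.1°, groundspeed=130.5 kt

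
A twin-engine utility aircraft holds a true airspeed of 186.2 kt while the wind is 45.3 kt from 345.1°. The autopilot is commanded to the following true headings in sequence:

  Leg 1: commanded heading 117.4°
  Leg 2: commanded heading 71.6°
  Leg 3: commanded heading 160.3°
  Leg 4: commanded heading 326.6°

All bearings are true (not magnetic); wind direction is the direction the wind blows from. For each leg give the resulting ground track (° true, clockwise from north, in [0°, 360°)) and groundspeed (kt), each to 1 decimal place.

Leg 1: track=126.2°, groundspeed=219.3 kt
Leg 2: track=85.4°, groundspeed=188.9 kt
Leg 3: track=161.2°, groundspeed=231.4 kt
Leg 4: track=320.9°, groundspeed=144.0 kt

Leg 1: heading 117.4°; drift +8.8° → track 126.2°, groundspeed 219.3 kt
Leg 2: heading 71.6°; drift +13.8° → track 85.4°, groundspeed 188.9 kt
Leg 3: heading 160.3°; drift +0.9° → track 161.2°, groundspeed 231.4 kt
Leg 4: heading 326.6°; drift -5.7° → track 320.9°, groundspeed 144.0 kt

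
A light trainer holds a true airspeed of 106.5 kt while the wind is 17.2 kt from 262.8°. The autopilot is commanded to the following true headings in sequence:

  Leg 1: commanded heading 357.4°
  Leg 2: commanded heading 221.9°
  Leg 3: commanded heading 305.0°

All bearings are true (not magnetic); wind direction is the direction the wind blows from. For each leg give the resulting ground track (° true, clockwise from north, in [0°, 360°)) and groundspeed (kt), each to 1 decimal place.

Leg 1: track=6.4°, groundspeed=109.2 kt
Leg 2: track=215.0°, groundspeed=94.2 kt
Leg 3: track=312.0°, groundspeed=94.5 kt

Leg 1: heading 357.4°; drift +9.0° → track 6.4°, groundspeed 109.2 kt
Leg 2: heading 221.9°; drift -6.9° → track 215.0°, groundspeed 94.2 kt
Leg 3: heading 305.0°; drift +7.0° → track 312.0°, groundspeed 94.5 kt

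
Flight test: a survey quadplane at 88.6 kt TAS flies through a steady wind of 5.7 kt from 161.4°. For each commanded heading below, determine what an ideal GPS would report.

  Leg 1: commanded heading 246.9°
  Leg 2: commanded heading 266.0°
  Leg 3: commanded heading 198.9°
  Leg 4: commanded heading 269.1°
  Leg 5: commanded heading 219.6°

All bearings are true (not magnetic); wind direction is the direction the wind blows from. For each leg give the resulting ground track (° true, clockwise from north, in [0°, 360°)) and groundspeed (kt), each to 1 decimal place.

Leg 1: track=250.6°, groundspeed=88.3 kt
Leg 2: track=269.5°, groundspeed=90.2 kt
Leg 3: track=201.3°, groundspeed=84.1 kt
Leg 4: track=272.5°, groundspeed=90.5 kt
Leg 5: track=222.8°, groundspeed=85.7 kt

Leg 1: heading 246.9°; drift +3.7° → track 250.6°, groundspeed 88.3 kt
Leg 2: heading 266.0°; drift +3.5° → track 269.5°, groundspeed 90.2 kt
Leg 3: heading 198.9°; drift +2.4° → track 201.3°, groundspeed 84.1 kt
Leg 4: heading 269.1°; drift +3.4° → track 272.5°, groundspeed 90.5 kt
Leg 5: heading 219.6°; drift +3.2° → track 222.8°, groundspeed 85.7 kt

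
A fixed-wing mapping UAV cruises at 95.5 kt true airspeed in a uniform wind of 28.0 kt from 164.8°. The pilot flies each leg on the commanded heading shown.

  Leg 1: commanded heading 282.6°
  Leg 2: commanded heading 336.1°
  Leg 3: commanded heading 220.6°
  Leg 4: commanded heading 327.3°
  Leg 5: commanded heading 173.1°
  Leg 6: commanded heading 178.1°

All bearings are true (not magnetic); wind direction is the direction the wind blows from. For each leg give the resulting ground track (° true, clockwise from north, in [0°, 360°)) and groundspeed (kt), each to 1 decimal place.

Leg 1: heading 282.6°; drift +12.9° → track 295.5°, groundspeed 111.3 kt
Leg 2: heading 336.1°; drift +2.0° → track 338.1°, groundspeed 123.3 kt
Leg 3: heading 220.6°; drift +16.2° → track 236.8°, groundspeed 83.1 kt
Leg 4: heading 327.3°; drift +3.9° → track 331.2°, groundspeed 122.5 kt
Leg 5: heading 173.1°; drift +3.4° → track 176.5°, groundspeed 67.9 kt
Leg 6: heading 178.1°; drift +5.4° → track 183.5°, groundspeed 68.6 kt

Leg 1: track=295.5°, groundspeed=111.3 kt
Leg 2: track=338.1°, groundspeed=123.3 kt
Leg 3: track=236.8°, groundspeed=83.1 kt
Leg 4: track=331.2°, groundspeed=122.5 kt
Leg 5: track=176.5°, groundspeed=67.9 kt
Leg 6: track=183.5°, groundspeed=68.6 kt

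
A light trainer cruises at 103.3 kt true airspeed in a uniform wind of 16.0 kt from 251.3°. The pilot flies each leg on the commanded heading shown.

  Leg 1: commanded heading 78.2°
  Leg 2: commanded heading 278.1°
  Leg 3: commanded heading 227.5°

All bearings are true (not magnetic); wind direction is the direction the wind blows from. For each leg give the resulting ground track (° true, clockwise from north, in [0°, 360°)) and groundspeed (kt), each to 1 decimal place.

Leg 1: heading 78.2°; drift -0.9° → track 77.3°, groundspeed 119.2 kt
Leg 2: heading 278.1°; drift +4.6° → track 282.7°, groundspeed 89.3 kt
Leg 3: heading 227.5°; drift -4.2° → track 223.3°, groundspeed 88.9 kt

Leg 1: track=77.3°, groundspeed=119.2 kt
Leg 2: track=282.7°, groundspeed=89.3 kt
Leg 3: track=223.3°, groundspeed=88.9 kt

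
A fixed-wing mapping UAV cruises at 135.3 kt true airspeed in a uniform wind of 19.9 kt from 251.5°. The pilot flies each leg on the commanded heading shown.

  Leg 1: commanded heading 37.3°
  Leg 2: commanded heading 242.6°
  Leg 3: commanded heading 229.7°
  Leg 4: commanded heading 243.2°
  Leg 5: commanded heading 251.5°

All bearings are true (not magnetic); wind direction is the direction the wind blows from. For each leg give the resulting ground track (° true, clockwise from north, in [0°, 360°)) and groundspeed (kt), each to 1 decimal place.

Leg 1: track=41.5°, groundspeed=152.2 kt
Leg 2: track=241.1°, groundspeed=115.7 kt
Leg 3: track=226.1°, groundspeed=117.1 kt
Leg 4: track=241.8°, groundspeed=115.6 kt
Leg 5: track=251.5°, groundspeed=115.4 kt

Leg 1: heading 37.3°; drift +4.2° → track 41.5°, groundspeed 152.2 kt
Leg 2: heading 242.6°; drift -1.5° → track 241.1°, groundspeed 115.7 kt
Leg 3: heading 229.7°; drift -3.6° → track 226.1°, groundspeed 117.1 kt
Leg 4: heading 243.2°; drift -1.4° → track 241.8°, groundspeed 115.6 kt
Leg 5: heading 251.5°; drift +0.0° → track 251.5°, groundspeed 115.4 kt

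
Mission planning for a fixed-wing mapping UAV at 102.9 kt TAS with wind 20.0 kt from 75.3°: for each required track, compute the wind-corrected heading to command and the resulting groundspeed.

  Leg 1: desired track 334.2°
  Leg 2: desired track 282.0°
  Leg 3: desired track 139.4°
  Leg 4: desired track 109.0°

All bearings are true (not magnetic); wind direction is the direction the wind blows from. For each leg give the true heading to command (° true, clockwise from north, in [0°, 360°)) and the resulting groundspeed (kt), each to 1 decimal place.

Leg 1: heading=345.2°, groundspeed=104.9 kt
Leg 2: heading=287.0°, groundspeed=120.4 kt
Leg 3: heading=129.3°, groundspeed=92.6 kt
Leg 4: heading=102.8°, groundspeed=85.7 kt

Leg 1: desired track 334.2°; wind correction +11.0° → command heading 345.2°, groundspeed 104.9 kt
Leg 2: desired track 282.0°; wind correction +5.0° → command heading 287.0°, groundspeed 120.4 kt
Leg 3: desired track 139.4°; wind correction -10.1° → command heading 129.3°, groundspeed 92.6 kt
Leg 4: desired track 109.0°; wind correction -6.2° → command heading 102.8°, groundspeed 85.7 kt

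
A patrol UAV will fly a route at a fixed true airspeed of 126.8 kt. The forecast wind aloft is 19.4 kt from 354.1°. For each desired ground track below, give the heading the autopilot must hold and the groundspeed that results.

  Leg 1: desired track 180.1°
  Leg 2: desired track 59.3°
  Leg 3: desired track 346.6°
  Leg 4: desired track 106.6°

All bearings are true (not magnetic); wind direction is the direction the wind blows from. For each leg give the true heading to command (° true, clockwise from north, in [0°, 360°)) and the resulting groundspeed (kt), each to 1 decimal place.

Leg 1: heading=181.0°, groundspeed=146.1 kt
Leg 2: heading=51.3°, groundspeed=117.4 kt
Leg 3: heading=347.7°, groundspeed=107.5 kt
Leg 4: heading=98.5°, groundspeed=133.0 kt

Leg 1: desired track 180.1°; wind correction +0.9° → command heading 181.0°, groundspeed 146.1 kt
Leg 2: desired track 59.3°; wind correction -8.0° → command heading 51.3°, groundspeed 117.4 kt
Leg 3: desired track 346.6°; wind correction +1.1° → command heading 347.7°, groundspeed 107.5 kt
Leg 4: desired track 106.6°; wind correction -8.1° → command heading 98.5°, groundspeed 133.0 kt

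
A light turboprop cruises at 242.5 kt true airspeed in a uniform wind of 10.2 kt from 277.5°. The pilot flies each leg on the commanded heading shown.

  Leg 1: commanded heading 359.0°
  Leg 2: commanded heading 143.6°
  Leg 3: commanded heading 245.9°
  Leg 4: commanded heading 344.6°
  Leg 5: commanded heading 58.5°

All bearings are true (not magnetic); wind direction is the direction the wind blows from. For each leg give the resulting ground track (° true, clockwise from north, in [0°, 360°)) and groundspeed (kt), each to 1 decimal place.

Leg 1: heading 359.0°; drift +2.4° → track 1.4°, groundspeed 241.2 kt
Leg 2: heading 143.6°; drift -1.7° → track 141.9°, groundspeed 249.7 kt
Leg 3: heading 245.9°; drift -1.3° → track 244.6°, groundspeed 233.9 kt
Leg 4: heading 344.6°; drift +2.3° → track 346.9°, groundspeed 238.7 kt
Leg 5: heading 58.5°; drift +1.5° → track 60.0°, groundspeed 250.5 kt

Leg 1: track=1.4°, groundspeed=241.2 kt
Leg 2: track=141.9°, groundspeed=249.7 kt
Leg 3: track=244.6°, groundspeed=233.9 kt
Leg 4: track=346.9°, groundspeed=238.7 kt
Leg 5: track=60.0°, groundspeed=250.5 kt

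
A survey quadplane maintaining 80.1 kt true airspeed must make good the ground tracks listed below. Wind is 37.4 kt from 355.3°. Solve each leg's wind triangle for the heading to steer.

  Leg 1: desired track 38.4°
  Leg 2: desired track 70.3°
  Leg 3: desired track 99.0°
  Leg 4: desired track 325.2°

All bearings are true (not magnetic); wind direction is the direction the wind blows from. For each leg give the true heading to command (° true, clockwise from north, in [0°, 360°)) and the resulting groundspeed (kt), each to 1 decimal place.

Leg 1: heading=19.8°, groundspeed=48.6 kt
Leg 2: heading=43.5°, groundspeed=61.8 kt
Leg 3: heading=72.0°, groundspeed=80.2 kt
Leg 4: heading=338.7°, groundspeed=45.5 kt

Leg 1: desired track 38.4°; wind correction -18.6° → command heading 19.8°, groundspeed 48.6 kt
Leg 2: desired track 70.3°; wind correction -26.8° → command heading 43.5°, groundspeed 61.8 kt
Leg 3: desired track 99.0°; wind correction -27.0° → command heading 72.0°, groundspeed 80.2 kt
Leg 4: desired track 325.2°; wind correction +13.5° → command heading 338.7°, groundspeed 45.5 kt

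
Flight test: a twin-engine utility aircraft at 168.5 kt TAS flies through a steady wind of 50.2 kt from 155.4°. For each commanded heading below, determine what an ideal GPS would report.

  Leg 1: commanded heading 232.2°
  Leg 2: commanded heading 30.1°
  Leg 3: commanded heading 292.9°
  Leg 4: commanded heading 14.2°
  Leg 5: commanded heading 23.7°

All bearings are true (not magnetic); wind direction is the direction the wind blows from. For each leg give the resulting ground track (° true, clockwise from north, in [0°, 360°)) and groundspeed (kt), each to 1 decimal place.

Leg 1: track=249.5°, groundspeed=164.5 kt
Leg 2: track=18.4°, groundspeed=201.7 kt
Leg 3: track=302.3°, groundspeed=208.3 kt
Leg 4: track=5.6°, groundspeed=210.0 kt
Leg 5: track=13.2°, groundspeed=205.3 kt

Leg 1: heading 232.2°; drift +17.3° → track 249.5°, groundspeed 164.5 kt
Leg 2: heading 30.1°; drift -11.7° → track 18.4°, groundspeed 201.7 kt
Leg 3: heading 292.9°; drift +9.4° → track 302.3°, groundspeed 208.3 kt
Leg 4: heading 14.2°; drift -8.6° → track 5.6°, groundspeed 210.0 kt
Leg 5: heading 23.7°; drift -10.5° → track 13.2°, groundspeed 205.3 kt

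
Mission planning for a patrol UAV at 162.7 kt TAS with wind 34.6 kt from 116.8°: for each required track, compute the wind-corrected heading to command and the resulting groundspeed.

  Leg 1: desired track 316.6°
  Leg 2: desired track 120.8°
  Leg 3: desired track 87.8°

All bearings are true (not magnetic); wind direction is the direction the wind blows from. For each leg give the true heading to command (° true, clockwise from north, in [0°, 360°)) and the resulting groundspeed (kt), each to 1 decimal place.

Leg 1: heading=320.7°, groundspeed=194.8 kt
Leg 2: heading=120.0°, groundspeed=128.2 kt
Leg 3: heading=93.7°, groundspeed=131.6 kt

Leg 1: desired track 316.6°; wind correction +4.1° → command heading 320.7°, groundspeed 194.8 kt
Leg 2: desired track 120.8°; wind correction -0.8° → command heading 120.0°, groundspeed 128.2 kt
Leg 3: desired track 87.8°; wind correction +5.9° → command heading 93.7°, groundspeed 131.6 kt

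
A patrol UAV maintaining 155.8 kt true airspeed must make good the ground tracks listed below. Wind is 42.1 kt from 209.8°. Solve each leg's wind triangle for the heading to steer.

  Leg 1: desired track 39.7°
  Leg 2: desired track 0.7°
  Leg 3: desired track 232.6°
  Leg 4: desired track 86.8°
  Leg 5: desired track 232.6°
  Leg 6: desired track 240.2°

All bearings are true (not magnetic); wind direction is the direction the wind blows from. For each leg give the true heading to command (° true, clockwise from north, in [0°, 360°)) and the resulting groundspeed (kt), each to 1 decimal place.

Leg 1: heading=42.4°, groundspeed=197.1 kt
Leg 2: heading=353.1°, groundspeed=191.2 kt
Leg 3: heading=226.6°, groundspeed=116.1 kt
Leg 4: heading=99.9°, groundspeed=174.7 kt
Leg 5: heading=226.6°, groundspeed=116.1 kt
Leg 6: heading=232.3°, groundspeed=118.0 kt

Leg 1: desired track 39.7°; wind correction +2.7° → command heading 42.4°, groundspeed 197.1 kt
Leg 2: desired track 0.7°; wind correction -7.6° → command heading 353.1°, groundspeed 191.2 kt
Leg 3: desired track 232.6°; wind correction -6.0° → command heading 226.6°, groundspeed 116.1 kt
Leg 4: desired track 86.8°; wind correction +13.1° → command heading 99.9°, groundspeed 174.7 kt
Leg 5: desired track 232.6°; wind correction -6.0° → command heading 226.6°, groundspeed 116.1 kt
Leg 6: desired track 240.2°; wind correction -7.9° → command heading 232.3°, groundspeed 118.0 kt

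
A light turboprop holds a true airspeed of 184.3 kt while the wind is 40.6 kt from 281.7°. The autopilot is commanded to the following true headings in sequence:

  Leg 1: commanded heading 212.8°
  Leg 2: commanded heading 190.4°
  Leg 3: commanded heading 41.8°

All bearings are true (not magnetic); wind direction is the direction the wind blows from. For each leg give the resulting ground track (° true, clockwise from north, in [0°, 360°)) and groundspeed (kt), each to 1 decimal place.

Leg 1: heading 212.8°; drift -12.6° → track 200.2°, groundspeed 173.9 kt
Leg 2: heading 190.4°; drift -12.4° → track 178.0°, groundspeed 189.6 kt
Leg 3: heading 41.8°; drift +9.7° → track 51.5°, groundspeed 207.7 kt

Leg 1: track=200.2°, groundspeed=173.9 kt
Leg 2: track=178.0°, groundspeed=189.6 kt
Leg 3: track=51.5°, groundspeed=207.7 kt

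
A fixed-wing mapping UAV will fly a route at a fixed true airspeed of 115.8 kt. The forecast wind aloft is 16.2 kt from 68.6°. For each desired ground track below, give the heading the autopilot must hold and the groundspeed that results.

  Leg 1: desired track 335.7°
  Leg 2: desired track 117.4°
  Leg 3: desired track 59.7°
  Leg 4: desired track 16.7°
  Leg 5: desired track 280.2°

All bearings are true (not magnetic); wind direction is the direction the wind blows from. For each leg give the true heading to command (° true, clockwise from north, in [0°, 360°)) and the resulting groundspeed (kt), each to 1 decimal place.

Leg 1: heading=343.7°, groundspeed=115.5 kt
Leg 2: heading=111.4°, groundspeed=104.5 kt
Leg 3: heading=60.9°, groundspeed=99.8 kt
Leg 4: heading=23.0°, groundspeed=105.1 kt
Leg 5: heading=284.4°, groundspeed=129.3 kt

Leg 1: desired track 335.7°; wind correction +8.0° → command heading 343.7°, groundspeed 115.5 kt
Leg 2: desired track 117.4°; wind correction -6.0° → command heading 111.4°, groundspeed 104.5 kt
Leg 3: desired track 59.7°; wind correction +1.2° → command heading 60.9°, groundspeed 99.8 kt
Leg 4: desired track 16.7°; wind correction +6.3° → command heading 23.0°, groundspeed 105.1 kt
Leg 5: desired track 280.2°; wind correction +4.2° → command heading 284.4°, groundspeed 129.3 kt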